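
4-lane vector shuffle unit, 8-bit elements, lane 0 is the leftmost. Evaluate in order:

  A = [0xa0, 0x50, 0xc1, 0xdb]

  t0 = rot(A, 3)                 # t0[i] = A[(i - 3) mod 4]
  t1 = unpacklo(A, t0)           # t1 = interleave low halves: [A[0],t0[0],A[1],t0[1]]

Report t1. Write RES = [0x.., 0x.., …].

RES = [0xa0, 0x50, 0x50, 0xc1]

t0 = [0x50, 0xc1, 0xdb, 0xa0]
t1 = [0xa0, 0x50, 0x50, 0xc1]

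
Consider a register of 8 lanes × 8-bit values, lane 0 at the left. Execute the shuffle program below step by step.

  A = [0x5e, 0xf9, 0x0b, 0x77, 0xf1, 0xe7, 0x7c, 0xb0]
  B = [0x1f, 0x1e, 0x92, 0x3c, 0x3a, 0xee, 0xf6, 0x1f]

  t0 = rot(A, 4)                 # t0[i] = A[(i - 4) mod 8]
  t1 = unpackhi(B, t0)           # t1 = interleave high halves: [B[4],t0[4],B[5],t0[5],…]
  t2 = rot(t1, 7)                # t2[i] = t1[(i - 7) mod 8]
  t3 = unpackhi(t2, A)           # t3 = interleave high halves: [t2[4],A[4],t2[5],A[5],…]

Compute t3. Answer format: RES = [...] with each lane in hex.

t0 = [0xf1, 0xe7, 0x7c, 0xb0, 0x5e, 0xf9, 0x0b, 0x77]
t1 = [0x3a, 0x5e, 0xee, 0xf9, 0xf6, 0x0b, 0x1f, 0x77]
t2 = [0x5e, 0xee, 0xf9, 0xf6, 0x0b, 0x1f, 0x77, 0x3a]
t3 = [0x0b, 0xf1, 0x1f, 0xe7, 0x77, 0x7c, 0x3a, 0xb0]

RES = [ 0x0b  0xf1  0x1f  0xe7  0x77  0x7c  0x3a  0xb0 ]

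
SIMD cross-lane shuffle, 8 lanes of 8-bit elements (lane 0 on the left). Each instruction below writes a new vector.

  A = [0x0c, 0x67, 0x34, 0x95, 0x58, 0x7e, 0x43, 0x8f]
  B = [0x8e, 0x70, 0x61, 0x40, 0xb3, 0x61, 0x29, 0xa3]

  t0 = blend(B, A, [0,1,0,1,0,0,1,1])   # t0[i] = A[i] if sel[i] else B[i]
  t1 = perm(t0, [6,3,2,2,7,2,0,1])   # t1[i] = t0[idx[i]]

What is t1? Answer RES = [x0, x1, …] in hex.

RES = [0x43, 0x95, 0x61, 0x61, 0x8f, 0x61, 0x8e, 0x67]

→ t0 |8e|67|61|95|b3|61|43|8f|
→ t1 |43|95|61|61|8f|61|8e|67|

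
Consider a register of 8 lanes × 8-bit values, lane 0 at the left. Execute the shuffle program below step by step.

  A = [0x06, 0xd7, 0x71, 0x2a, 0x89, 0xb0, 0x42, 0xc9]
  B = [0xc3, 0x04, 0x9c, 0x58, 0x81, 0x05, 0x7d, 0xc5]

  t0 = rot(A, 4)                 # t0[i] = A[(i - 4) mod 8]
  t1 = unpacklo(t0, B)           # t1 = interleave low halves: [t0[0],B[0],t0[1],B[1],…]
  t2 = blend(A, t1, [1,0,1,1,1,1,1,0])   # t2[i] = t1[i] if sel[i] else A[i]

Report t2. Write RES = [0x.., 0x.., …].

RES = [0x89, 0xd7, 0xb0, 0x04, 0x42, 0x9c, 0xc9, 0xc9]

→ t0 |89|b0|42|c9|06|d7|71|2a|
→ t1 |89|c3|b0|04|42|9c|c9|58|
→ t2 |89|d7|b0|04|42|9c|c9|c9|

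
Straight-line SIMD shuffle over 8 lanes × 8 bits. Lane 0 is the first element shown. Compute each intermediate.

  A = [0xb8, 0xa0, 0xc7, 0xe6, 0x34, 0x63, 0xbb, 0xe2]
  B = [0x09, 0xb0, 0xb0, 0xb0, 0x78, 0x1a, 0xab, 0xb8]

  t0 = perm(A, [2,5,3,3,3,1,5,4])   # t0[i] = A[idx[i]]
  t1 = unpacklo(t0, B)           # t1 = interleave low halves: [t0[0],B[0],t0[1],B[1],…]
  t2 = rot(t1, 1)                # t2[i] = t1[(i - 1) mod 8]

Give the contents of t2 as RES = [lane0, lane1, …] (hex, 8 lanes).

  t0: c7 63 e6 e6 e6 a0 63 34
  t1: c7 09 63 b0 e6 b0 e6 b0
  t2: b0 c7 09 63 b0 e6 b0 e6

RES = [ 0xb0  0xc7  0x09  0x63  0xb0  0xe6  0xb0  0xe6 ]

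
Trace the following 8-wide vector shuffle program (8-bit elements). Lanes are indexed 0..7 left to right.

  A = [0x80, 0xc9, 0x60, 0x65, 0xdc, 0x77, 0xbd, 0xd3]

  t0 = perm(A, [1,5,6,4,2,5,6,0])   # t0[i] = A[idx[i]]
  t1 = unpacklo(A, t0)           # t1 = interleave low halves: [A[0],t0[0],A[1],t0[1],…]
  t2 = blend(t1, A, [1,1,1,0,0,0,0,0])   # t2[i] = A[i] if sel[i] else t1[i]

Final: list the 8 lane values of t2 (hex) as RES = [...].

t0 = [0xc9, 0x77, 0xbd, 0xdc, 0x60, 0x77, 0xbd, 0x80]
t1 = [0x80, 0xc9, 0xc9, 0x77, 0x60, 0xbd, 0x65, 0xdc]
t2 = [0x80, 0xc9, 0x60, 0x77, 0x60, 0xbd, 0x65, 0xdc]

RES = [ 0x80  0xc9  0x60  0x77  0x60  0xbd  0x65  0xdc ]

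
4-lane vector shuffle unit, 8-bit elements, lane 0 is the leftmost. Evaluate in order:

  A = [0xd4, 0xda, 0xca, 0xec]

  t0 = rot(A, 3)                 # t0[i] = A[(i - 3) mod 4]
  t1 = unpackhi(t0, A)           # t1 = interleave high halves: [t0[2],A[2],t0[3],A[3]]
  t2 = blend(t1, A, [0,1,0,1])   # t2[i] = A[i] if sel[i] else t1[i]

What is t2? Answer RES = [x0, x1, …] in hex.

RES = [ 0xec  0xda  0xd4  0xec ]

t0 = [0xda, 0xca, 0xec, 0xd4]
t1 = [0xec, 0xca, 0xd4, 0xec]
t2 = [0xec, 0xda, 0xd4, 0xec]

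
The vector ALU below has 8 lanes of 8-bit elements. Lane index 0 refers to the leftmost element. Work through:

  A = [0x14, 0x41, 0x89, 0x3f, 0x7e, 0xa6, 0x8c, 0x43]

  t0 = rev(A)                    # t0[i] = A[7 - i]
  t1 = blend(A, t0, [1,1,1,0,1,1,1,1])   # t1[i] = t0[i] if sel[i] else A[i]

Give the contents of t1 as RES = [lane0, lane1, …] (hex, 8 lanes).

→ t0 |43|8c|a6|7e|3f|89|41|14|
→ t1 |43|8c|a6|3f|3f|89|41|14|

RES = [0x43, 0x8c, 0xa6, 0x3f, 0x3f, 0x89, 0x41, 0x14]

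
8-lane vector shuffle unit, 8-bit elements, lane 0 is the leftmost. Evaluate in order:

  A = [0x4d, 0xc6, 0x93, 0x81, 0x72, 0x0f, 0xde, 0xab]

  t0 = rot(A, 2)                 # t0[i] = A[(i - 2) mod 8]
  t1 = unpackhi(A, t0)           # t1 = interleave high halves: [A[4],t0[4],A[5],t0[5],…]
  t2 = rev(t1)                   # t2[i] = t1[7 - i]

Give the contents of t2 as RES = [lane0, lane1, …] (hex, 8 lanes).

→ t0 |de|ab|4d|c6|93|81|72|0f|
→ t1 |72|93|0f|81|de|72|ab|0f|
→ t2 |0f|ab|72|de|81|0f|93|72|

RES = [0x0f, 0xab, 0x72, 0xde, 0x81, 0x0f, 0x93, 0x72]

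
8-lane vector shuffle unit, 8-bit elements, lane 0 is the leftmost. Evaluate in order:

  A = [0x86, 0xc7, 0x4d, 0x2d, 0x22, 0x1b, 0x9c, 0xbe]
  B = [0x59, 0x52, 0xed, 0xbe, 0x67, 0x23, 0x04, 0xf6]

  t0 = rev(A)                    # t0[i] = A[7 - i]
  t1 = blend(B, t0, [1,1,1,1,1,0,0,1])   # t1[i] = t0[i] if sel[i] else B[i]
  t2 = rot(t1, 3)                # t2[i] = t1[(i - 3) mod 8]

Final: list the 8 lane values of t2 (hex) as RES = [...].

RES = [0x23, 0x04, 0x86, 0xbe, 0x9c, 0x1b, 0x22, 0x2d]

→ t0 |be|9c|1b|22|2d|4d|c7|86|
→ t1 |be|9c|1b|22|2d|23|04|86|
→ t2 |23|04|86|be|9c|1b|22|2d|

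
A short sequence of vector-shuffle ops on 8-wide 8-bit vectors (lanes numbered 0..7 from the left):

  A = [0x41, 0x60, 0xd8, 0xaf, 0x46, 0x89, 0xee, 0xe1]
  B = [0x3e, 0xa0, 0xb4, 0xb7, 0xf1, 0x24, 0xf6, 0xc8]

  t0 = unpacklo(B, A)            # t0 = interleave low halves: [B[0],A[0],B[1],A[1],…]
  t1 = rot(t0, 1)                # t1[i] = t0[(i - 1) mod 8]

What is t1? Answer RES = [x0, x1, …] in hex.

t0 = [0x3e, 0x41, 0xa0, 0x60, 0xb4, 0xd8, 0xb7, 0xaf]
t1 = [0xaf, 0x3e, 0x41, 0xa0, 0x60, 0xb4, 0xd8, 0xb7]

RES = [0xaf, 0x3e, 0x41, 0xa0, 0x60, 0xb4, 0xd8, 0xb7]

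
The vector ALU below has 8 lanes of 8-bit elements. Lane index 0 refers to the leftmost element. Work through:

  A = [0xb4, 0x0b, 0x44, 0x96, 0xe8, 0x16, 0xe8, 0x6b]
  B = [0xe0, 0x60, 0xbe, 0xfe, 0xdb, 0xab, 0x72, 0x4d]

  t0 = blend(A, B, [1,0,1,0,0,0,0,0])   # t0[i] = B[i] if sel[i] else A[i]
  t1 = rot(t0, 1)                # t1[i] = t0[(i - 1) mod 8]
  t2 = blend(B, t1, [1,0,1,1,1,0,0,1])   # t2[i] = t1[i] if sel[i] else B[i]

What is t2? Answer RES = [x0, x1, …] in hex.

RES = [0x6b, 0x60, 0x0b, 0xbe, 0x96, 0xab, 0x72, 0xe8]

→ t0 |e0|0b|be|96|e8|16|e8|6b|
→ t1 |6b|e0|0b|be|96|e8|16|e8|
→ t2 |6b|60|0b|be|96|ab|72|e8|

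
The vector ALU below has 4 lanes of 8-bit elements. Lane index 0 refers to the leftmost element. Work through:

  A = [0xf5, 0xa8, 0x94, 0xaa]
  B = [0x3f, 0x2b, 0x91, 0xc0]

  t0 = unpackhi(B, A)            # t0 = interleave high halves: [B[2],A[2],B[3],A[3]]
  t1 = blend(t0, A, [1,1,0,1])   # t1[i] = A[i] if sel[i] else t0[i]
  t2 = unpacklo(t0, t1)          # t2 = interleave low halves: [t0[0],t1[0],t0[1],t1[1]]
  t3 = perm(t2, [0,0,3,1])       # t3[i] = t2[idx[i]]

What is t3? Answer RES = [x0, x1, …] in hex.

RES = [ 0x91  0x91  0xa8  0xf5 ]

t0 = [0x91, 0x94, 0xc0, 0xaa]
t1 = [0xf5, 0xa8, 0xc0, 0xaa]
t2 = [0x91, 0xf5, 0x94, 0xa8]
t3 = [0x91, 0x91, 0xa8, 0xf5]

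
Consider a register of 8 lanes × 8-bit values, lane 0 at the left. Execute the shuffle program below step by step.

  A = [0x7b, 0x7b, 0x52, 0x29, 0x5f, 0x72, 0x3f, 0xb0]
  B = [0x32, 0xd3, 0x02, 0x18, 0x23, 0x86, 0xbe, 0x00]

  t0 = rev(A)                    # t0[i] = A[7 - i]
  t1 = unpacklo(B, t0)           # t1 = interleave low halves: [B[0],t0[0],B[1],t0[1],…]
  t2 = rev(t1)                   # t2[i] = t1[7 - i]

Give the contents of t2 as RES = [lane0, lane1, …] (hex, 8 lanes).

→ t0 |b0|3f|72|5f|29|52|7b|7b|
→ t1 |32|b0|d3|3f|02|72|18|5f|
→ t2 |5f|18|72|02|3f|d3|b0|32|

RES = [ 0x5f  0x18  0x72  0x02  0x3f  0xd3  0xb0  0x32 ]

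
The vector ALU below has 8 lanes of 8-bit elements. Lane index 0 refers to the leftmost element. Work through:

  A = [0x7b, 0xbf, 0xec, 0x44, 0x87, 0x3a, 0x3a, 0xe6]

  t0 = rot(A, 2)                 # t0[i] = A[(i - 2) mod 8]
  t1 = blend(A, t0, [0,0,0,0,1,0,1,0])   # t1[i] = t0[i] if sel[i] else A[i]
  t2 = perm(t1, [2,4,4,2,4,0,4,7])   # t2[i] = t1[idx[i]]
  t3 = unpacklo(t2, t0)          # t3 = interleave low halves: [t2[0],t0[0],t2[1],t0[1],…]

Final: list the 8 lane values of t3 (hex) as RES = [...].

t0 = [0x3a, 0xe6, 0x7b, 0xbf, 0xec, 0x44, 0x87, 0x3a]
t1 = [0x7b, 0xbf, 0xec, 0x44, 0xec, 0x3a, 0x87, 0xe6]
t2 = [0xec, 0xec, 0xec, 0xec, 0xec, 0x7b, 0xec, 0xe6]
t3 = [0xec, 0x3a, 0xec, 0xe6, 0xec, 0x7b, 0xec, 0xbf]

RES = [0xec, 0x3a, 0xec, 0xe6, 0xec, 0x7b, 0xec, 0xbf]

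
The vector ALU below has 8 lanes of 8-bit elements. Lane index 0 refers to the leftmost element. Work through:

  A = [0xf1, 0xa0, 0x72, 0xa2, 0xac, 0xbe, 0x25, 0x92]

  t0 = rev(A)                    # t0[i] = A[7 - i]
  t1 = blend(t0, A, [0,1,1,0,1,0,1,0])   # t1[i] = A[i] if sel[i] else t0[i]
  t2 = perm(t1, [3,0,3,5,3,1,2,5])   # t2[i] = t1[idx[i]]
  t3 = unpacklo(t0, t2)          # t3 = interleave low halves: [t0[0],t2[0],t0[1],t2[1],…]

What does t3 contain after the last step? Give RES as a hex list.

t0 = [0x92, 0x25, 0xbe, 0xac, 0xa2, 0x72, 0xa0, 0xf1]
t1 = [0x92, 0xa0, 0x72, 0xac, 0xac, 0x72, 0x25, 0xf1]
t2 = [0xac, 0x92, 0xac, 0x72, 0xac, 0xa0, 0x72, 0x72]
t3 = [0x92, 0xac, 0x25, 0x92, 0xbe, 0xac, 0xac, 0x72]

RES = [ 0x92  0xac  0x25  0x92  0xbe  0xac  0xac  0x72 ]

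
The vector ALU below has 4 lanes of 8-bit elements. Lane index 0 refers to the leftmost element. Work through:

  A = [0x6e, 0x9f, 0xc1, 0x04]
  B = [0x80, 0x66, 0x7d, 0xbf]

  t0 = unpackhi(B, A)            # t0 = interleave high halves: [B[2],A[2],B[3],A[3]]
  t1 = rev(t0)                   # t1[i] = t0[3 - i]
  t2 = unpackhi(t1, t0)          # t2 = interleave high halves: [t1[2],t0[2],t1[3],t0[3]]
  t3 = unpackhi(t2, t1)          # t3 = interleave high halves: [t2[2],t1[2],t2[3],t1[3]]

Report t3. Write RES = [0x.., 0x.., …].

→ t0 |7d|c1|bf|04|
→ t1 |04|bf|c1|7d|
→ t2 |c1|bf|7d|04|
→ t3 |7d|c1|04|7d|

RES = [0x7d, 0xc1, 0x04, 0x7d]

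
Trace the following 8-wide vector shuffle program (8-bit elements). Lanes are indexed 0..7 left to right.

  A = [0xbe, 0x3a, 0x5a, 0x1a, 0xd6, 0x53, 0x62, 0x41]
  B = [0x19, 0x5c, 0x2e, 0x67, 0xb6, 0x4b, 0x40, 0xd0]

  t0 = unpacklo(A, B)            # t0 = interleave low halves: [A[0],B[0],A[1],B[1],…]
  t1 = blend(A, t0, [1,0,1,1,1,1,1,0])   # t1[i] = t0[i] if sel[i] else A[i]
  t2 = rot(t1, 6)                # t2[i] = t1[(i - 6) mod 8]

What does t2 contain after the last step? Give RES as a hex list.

→ t0 |be|19|3a|5c|5a|2e|1a|67|
→ t1 |be|3a|3a|5c|5a|2e|1a|41|
→ t2 |3a|5c|5a|2e|1a|41|be|3a|

RES = [ 0x3a  0x5c  0x5a  0x2e  0x1a  0x41  0xbe  0x3a ]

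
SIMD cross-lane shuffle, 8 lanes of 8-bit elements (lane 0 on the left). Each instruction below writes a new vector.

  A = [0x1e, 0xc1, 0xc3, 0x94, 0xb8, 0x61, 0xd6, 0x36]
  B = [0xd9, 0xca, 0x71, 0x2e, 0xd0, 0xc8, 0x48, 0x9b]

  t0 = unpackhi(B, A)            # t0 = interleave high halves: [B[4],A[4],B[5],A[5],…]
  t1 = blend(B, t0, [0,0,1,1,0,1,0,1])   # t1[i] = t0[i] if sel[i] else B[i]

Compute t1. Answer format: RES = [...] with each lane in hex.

  t0: d0 b8 c8 61 48 d6 9b 36
  t1: d9 ca c8 61 d0 d6 48 36

RES = [0xd9, 0xca, 0xc8, 0x61, 0xd0, 0xd6, 0x48, 0x36]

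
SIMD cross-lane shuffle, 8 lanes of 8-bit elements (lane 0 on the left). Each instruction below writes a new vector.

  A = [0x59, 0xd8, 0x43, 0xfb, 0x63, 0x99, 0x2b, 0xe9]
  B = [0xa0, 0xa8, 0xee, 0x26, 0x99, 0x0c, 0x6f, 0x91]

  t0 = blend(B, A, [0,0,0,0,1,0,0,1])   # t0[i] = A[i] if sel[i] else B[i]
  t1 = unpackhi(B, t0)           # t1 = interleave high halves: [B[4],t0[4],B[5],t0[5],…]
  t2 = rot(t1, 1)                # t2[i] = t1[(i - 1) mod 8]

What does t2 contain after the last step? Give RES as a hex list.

RES = [ 0xe9  0x99  0x63  0x0c  0x0c  0x6f  0x6f  0x91 ]

t0 = [0xa0, 0xa8, 0xee, 0x26, 0x63, 0x0c, 0x6f, 0xe9]
t1 = [0x99, 0x63, 0x0c, 0x0c, 0x6f, 0x6f, 0x91, 0xe9]
t2 = [0xe9, 0x99, 0x63, 0x0c, 0x0c, 0x6f, 0x6f, 0x91]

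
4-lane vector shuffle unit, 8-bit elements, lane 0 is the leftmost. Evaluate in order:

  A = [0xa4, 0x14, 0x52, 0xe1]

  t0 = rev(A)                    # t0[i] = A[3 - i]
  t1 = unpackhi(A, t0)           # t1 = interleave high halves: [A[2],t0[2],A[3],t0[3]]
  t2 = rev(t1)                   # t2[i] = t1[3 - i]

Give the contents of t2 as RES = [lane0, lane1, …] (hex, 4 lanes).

RES = [ 0xa4  0xe1  0x14  0x52 ]

→ t0 |e1|52|14|a4|
→ t1 |52|14|e1|a4|
→ t2 |a4|e1|14|52|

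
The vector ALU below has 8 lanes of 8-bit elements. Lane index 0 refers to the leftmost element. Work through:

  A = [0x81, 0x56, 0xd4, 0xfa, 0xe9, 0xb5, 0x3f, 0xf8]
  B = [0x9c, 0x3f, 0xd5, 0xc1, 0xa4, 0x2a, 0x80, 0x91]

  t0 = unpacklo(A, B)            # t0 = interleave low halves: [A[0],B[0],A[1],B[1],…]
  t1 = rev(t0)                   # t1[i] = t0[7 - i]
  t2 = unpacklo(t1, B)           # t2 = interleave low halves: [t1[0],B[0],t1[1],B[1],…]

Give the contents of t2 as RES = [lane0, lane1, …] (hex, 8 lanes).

→ t0 |81|9c|56|3f|d4|d5|fa|c1|
→ t1 |c1|fa|d5|d4|3f|56|9c|81|
→ t2 |c1|9c|fa|3f|d5|d5|d4|c1|

RES = [0xc1, 0x9c, 0xfa, 0x3f, 0xd5, 0xd5, 0xd4, 0xc1]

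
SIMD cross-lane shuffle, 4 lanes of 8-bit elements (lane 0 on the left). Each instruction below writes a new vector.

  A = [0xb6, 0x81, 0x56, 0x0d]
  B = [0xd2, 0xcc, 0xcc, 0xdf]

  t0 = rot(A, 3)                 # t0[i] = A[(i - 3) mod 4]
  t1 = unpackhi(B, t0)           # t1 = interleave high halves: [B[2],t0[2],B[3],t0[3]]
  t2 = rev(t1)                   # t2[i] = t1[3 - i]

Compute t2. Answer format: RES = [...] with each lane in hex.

RES = [ 0xb6  0xdf  0x0d  0xcc ]

  t0: 81 56 0d b6
  t1: cc 0d df b6
  t2: b6 df 0d cc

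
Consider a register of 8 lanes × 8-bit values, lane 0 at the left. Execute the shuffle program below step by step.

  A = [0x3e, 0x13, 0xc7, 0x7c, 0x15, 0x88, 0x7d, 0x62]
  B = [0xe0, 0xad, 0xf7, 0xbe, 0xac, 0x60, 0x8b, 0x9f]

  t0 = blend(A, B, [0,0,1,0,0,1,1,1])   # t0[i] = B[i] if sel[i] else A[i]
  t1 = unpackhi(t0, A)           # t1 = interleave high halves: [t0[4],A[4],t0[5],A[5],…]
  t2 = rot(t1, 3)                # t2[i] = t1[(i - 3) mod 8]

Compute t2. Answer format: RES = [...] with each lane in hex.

RES = [ 0x7d  0x9f  0x62  0x15  0x15  0x60  0x88  0x8b ]

  t0: 3e 13 f7 7c 15 60 8b 9f
  t1: 15 15 60 88 8b 7d 9f 62
  t2: 7d 9f 62 15 15 60 88 8b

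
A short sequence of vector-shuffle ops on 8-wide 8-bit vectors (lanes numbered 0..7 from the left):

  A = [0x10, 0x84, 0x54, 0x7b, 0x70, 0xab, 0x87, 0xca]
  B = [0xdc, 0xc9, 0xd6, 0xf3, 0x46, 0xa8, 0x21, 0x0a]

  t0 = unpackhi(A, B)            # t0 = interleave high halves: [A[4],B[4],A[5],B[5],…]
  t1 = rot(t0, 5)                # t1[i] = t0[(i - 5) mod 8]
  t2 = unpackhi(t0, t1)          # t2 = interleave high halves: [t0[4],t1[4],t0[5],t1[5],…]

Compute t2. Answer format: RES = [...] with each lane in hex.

RES = [ 0x87  0x0a  0x21  0x70  0xca  0x46  0x0a  0xab ]

t0 = [0x70, 0x46, 0xab, 0xa8, 0x87, 0x21, 0xca, 0x0a]
t1 = [0xa8, 0x87, 0x21, 0xca, 0x0a, 0x70, 0x46, 0xab]
t2 = [0x87, 0x0a, 0x21, 0x70, 0xca, 0x46, 0x0a, 0xab]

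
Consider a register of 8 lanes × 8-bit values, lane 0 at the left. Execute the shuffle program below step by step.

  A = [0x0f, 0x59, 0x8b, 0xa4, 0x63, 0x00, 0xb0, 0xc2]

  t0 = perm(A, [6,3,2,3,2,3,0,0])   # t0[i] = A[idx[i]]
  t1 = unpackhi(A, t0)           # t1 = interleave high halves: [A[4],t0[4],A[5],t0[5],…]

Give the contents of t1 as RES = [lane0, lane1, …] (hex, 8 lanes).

RES = [0x63, 0x8b, 0x00, 0xa4, 0xb0, 0x0f, 0xc2, 0x0f]

→ t0 |b0|a4|8b|a4|8b|a4|0f|0f|
→ t1 |63|8b|00|a4|b0|0f|c2|0f|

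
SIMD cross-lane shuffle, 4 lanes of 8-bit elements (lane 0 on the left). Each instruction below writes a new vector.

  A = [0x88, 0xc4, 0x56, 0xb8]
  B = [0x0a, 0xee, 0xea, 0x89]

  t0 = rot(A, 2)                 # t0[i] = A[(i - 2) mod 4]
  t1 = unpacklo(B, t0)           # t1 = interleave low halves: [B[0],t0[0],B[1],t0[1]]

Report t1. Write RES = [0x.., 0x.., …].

→ t0 |56|b8|88|c4|
→ t1 |0a|56|ee|b8|

RES = [0x0a, 0x56, 0xee, 0xb8]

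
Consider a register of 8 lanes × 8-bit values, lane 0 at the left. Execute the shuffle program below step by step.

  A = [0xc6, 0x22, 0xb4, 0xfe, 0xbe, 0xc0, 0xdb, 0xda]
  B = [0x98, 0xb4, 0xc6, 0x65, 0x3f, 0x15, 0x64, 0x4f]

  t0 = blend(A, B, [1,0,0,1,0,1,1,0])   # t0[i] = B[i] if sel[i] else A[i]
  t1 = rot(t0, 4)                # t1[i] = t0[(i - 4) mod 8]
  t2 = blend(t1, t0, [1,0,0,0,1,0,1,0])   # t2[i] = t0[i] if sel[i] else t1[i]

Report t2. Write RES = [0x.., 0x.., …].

RES = [ 0x98  0x15  0x64  0xda  0xbe  0x22  0x64  0x65 ]

  t0: 98 22 b4 65 be 15 64 da
  t1: be 15 64 da 98 22 b4 65
  t2: 98 15 64 da be 22 64 65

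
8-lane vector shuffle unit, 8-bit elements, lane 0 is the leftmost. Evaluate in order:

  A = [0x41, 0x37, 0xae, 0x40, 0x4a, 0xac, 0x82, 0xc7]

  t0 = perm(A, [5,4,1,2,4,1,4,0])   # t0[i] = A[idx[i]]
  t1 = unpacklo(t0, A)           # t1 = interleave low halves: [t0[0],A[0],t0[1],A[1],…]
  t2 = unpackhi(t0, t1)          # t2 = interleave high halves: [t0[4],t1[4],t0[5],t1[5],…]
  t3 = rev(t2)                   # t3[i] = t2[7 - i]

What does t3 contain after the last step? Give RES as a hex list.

  t0: ac 4a 37 ae 4a 37 4a 41
  t1: ac 41 4a 37 37 ae ae 40
  t2: 4a 37 37 ae 4a ae 41 40
  t3: 40 41 ae 4a ae 37 37 4a

RES = [ 0x40  0x41  0xae  0x4a  0xae  0x37  0x37  0x4a ]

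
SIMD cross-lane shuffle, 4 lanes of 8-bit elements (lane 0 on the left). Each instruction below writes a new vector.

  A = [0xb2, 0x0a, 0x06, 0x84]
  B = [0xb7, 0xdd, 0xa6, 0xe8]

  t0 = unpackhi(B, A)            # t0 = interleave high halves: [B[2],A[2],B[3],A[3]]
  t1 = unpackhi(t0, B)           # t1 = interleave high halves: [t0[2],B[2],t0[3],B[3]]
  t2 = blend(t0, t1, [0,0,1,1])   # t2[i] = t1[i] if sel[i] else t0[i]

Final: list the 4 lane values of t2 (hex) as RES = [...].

→ t0 |a6|06|e8|84|
→ t1 |e8|a6|84|e8|
→ t2 |a6|06|84|e8|

RES = [ 0xa6  0x06  0x84  0xe8 ]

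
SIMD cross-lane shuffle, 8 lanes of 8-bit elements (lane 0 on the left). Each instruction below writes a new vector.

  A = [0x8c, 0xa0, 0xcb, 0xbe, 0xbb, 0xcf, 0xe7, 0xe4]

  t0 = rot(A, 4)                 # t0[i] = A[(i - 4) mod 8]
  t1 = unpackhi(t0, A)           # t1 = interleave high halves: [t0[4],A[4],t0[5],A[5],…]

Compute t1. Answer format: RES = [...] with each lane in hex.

RES = [0x8c, 0xbb, 0xa0, 0xcf, 0xcb, 0xe7, 0xbe, 0xe4]

  t0: bb cf e7 e4 8c a0 cb be
  t1: 8c bb a0 cf cb e7 be e4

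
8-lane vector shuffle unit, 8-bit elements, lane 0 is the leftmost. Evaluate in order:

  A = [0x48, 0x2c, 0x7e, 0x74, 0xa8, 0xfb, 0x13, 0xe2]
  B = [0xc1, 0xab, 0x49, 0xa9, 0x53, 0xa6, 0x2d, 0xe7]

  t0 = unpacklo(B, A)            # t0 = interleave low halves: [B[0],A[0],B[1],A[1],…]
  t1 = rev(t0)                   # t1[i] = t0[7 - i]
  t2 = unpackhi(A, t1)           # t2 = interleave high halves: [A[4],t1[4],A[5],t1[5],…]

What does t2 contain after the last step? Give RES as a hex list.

→ t0 |c1|48|ab|2c|49|7e|a9|74|
→ t1 |74|a9|7e|49|2c|ab|48|c1|
→ t2 |a8|2c|fb|ab|13|48|e2|c1|

RES = [ 0xa8  0x2c  0xfb  0xab  0x13  0x48  0xe2  0xc1 ]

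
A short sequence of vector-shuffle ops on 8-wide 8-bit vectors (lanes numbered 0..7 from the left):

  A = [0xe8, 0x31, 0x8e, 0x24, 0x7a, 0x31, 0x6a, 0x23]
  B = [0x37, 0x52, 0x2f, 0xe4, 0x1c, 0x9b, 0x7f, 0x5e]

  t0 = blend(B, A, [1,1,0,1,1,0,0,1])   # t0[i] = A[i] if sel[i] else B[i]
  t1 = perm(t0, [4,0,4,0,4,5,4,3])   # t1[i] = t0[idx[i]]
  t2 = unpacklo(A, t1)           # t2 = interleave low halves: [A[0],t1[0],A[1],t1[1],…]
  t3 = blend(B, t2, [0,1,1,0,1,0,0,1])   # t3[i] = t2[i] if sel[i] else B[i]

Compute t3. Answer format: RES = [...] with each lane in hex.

RES = [0x37, 0x7a, 0x31, 0xe4, 0x8e, 0x9b, 0x7f, 0xe8]

t0 = [0xe8, 0x31, 0x2f, 0x24, 0x7a, 0x9b, 0x7f, 0x23]
t1 = [0x7a, 0xe8, 0x7a, 0xe8, 0x7a, 0x9b, 0x7a, 0x24]
t2 = [0xe8, 0x7a, 0x31, 0xe8, 0x8e, 0x7a, 0x24, 0xe8]
t3 = [0x37, 0x7a, 0x31, 0xe4, 0x8e, 0x9b, 0x7f, 0xe8]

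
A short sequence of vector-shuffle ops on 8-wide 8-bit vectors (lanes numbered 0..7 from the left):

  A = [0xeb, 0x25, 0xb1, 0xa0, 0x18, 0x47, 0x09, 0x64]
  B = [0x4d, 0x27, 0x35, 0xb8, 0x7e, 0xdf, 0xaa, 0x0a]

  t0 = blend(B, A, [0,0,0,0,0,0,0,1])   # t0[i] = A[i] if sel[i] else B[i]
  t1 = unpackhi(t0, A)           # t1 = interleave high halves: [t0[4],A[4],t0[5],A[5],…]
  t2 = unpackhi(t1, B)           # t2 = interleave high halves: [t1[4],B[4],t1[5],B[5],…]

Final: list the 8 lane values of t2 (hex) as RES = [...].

RES = [0xaa, 0x7e, 0x09, 0xdf, 0x64, 0xaa, 0x64, 0x0a]

t0 = [0x4d, 0x27, 0x35, 0xb8, 0x7e, 0xdf, 0xaa, 0x64]
t1 = [0x7e, 0x18, 0xdf, 0x47, 0xaa, 0x09, 0x64, 0x64]
t2 = [0xaa, 0x7e, 0x09, 0xdf, 0x64, 0xaa, 0x64, 0x0a]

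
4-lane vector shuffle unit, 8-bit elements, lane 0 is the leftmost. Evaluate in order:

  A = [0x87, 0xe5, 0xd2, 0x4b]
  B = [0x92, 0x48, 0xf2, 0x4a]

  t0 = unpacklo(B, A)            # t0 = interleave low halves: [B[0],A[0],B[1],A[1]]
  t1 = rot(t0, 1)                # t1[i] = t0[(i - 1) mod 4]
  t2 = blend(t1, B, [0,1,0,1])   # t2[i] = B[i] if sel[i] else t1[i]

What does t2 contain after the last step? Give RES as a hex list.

RES = [0xe5, 0x48, 0x87, 0x4a]

→ t0 |92|87|48|e5|
→ t1 |e5|92|87|48|
→ t2 |e5|48|87|4a|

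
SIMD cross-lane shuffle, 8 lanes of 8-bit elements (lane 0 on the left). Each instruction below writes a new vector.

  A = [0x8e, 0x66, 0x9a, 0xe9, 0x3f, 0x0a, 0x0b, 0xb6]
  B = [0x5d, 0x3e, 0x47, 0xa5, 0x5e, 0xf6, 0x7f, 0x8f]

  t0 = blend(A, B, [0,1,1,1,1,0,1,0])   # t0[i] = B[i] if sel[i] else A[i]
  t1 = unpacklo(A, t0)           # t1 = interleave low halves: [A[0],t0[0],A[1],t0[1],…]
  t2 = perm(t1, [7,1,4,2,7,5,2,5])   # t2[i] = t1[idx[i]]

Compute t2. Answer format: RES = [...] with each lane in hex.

RES = [ 0xa5  0x8e  0x9a  0x66  0xa5  0x47  0x66  0x47 ]

  t0: 8e 3e 47 a5 5e 0a 7f b6
  t1: 8e 8e 66 3e 9a 47 e9 a5
  t2: a5 8e 9a 66 a5 47 66 47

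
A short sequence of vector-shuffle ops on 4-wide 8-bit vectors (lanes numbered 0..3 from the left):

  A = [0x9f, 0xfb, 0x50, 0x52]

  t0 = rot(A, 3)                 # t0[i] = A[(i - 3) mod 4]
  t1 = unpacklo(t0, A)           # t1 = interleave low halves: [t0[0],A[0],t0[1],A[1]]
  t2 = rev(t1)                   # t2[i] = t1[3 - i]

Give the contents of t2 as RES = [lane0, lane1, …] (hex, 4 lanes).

→ t0 |fb|50|52|9f|
→ t1 |fb|9f|50|fb|
→ t2 |fb|50|9f|fb|

RES = [0xfb, 0x50, 0x9f, 0xfb]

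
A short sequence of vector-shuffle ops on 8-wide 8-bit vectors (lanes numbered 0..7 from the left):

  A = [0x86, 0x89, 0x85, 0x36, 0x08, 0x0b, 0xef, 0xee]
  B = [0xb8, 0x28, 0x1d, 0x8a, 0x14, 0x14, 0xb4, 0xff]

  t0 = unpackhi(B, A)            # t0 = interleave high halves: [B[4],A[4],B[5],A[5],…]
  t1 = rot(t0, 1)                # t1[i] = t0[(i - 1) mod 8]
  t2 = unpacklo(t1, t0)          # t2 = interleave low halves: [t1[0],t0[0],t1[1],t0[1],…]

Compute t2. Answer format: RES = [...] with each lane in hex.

→ t0 |14|08|14|0b|b4|ef|ff|ee|
→ t1 |ee|14|08|14|0b|b4|ef|ff|
→ t2 |ee|14|14|08|08|14|14|0b|

RES = [ 0xee  0x14  0x14  0x08  0x08  0x14  0x14  0x0b ]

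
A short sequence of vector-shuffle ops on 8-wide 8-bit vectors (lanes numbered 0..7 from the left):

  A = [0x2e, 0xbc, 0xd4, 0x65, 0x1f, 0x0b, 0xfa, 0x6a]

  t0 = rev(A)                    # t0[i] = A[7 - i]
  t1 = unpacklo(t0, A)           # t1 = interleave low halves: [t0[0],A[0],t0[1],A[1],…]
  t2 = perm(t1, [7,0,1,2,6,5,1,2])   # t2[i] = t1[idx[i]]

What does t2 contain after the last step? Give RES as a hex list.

t0 = [0x6a, 0xfa, 0x0b, 0x1f, 0x65, 0xd4, 0xbc, 0x2e]
t1 = [0x6a, 0x2e, 0xfa, 0xbc, 0x0b, 0xd4, 0x1f, 0x65]
t2 = [0x65, 0x6a, 0x2e, 0xfa, 0x1f, 0xd4, 0x2e, 0xfa]

RES = [ 0x65  0x6a  0x2e  0xfa  0x1f  0xd4  0x2e  0xfa ]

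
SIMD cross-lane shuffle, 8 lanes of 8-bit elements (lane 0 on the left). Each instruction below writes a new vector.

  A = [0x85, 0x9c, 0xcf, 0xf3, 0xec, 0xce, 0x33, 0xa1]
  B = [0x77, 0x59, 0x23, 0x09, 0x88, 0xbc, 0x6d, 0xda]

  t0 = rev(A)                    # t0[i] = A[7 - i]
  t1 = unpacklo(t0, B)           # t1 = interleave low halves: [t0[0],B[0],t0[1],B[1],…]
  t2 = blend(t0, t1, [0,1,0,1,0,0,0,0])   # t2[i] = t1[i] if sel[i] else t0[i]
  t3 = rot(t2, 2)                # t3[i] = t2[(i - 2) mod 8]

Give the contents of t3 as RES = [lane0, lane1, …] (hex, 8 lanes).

→ t0 |a1|33|ce|ec|f3|cf|9c|85|
→ t1 |a1|77|33|59|ce|23|ec|09|
→ t2 |a1|77|ce|59|f3|cf|9c|85|
→ t3 |9c|85|a1|77|ce|59|f3|cf|

RES = [ 0x9c  0x85  0xa1  0x77  0xce  0x59  0xf3  0xcf ]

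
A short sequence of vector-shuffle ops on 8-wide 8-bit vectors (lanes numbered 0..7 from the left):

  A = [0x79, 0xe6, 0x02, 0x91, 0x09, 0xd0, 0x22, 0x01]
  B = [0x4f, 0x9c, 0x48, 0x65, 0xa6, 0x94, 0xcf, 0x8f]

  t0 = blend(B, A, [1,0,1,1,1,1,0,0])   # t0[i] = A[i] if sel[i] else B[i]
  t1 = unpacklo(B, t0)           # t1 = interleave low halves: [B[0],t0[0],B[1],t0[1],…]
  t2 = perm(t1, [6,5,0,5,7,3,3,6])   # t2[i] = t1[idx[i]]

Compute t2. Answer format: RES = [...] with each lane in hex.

  t0: 79 9c 02 91 09 d0 cf 8f
  t1: 4f 79 9c 9c 48 02 65 91
  t2: 65 02 4f 02 91 9c 9c 65

RES = [0x65, 0x02, 0x4f, 0x02, 0x91, 0x9c, 0x9c, 0x65]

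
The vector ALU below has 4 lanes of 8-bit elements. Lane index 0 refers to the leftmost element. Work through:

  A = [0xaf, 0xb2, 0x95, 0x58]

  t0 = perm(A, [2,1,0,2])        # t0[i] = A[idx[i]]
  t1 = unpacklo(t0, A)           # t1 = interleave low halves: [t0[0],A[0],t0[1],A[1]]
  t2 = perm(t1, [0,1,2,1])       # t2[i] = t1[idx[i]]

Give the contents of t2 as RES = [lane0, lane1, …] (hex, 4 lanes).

  t0: 95 b2 af 95
  t1: 95 af b2 b2
  t2: 95 af b2 af

RES = [0x95, 0xaf, 0xb2, 0xaf]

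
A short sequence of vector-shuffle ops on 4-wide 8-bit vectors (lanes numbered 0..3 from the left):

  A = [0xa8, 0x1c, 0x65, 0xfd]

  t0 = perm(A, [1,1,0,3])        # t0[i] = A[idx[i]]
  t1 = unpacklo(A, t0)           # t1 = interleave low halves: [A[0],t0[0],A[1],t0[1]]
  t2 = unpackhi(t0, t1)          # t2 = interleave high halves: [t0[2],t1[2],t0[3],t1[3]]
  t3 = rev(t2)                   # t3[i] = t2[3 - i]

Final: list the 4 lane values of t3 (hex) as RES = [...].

RES = [ 0x1c  0xfd  0x1c  0xa8 ]

→ t0 |1c|1c|a8|fd|
→ t1 |a8|1c|1c|1c|
→ t2 |a8|1c|fd|1c|
→ t3 |1c|fd|1c|a8|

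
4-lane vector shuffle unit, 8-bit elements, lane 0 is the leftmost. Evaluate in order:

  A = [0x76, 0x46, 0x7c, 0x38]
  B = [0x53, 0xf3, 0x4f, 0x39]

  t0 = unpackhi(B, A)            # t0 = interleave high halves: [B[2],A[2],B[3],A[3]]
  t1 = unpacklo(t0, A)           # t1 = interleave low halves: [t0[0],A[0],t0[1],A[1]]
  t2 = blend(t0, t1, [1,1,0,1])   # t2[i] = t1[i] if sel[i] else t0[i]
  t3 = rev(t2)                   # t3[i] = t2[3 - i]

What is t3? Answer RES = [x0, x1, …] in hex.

RES = [0x46, 0x39, 0x76, 0x4f]

→ t0 |4f|7c|39|38|
→ t1 |4f|76|7c|46|
→ t2 |4f|76|39|46|
→ t3 |46|39|76|4f|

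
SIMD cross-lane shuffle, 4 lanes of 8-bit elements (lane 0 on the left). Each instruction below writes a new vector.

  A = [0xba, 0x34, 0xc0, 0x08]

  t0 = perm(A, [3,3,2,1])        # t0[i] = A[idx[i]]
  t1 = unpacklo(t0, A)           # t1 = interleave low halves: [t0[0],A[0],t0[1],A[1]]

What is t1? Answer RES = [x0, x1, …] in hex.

t0 = [0x08, 0x08, 0xc0, 0x34]
t1 = [0x08, 0xba, 0x08, 0x34]

RES = [0x08, 0xba, 0x08, 0x34]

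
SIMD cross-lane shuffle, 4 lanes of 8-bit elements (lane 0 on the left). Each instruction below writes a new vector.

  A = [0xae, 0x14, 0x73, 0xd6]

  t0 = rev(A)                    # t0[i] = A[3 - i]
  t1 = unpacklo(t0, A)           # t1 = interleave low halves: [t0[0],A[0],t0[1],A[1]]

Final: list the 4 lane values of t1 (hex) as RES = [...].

RES = [ 0xd6  0xae  0x73  0x14 ]

→ t0 |d6|73|14|ae|
→ t1 |d6|ae|73|14|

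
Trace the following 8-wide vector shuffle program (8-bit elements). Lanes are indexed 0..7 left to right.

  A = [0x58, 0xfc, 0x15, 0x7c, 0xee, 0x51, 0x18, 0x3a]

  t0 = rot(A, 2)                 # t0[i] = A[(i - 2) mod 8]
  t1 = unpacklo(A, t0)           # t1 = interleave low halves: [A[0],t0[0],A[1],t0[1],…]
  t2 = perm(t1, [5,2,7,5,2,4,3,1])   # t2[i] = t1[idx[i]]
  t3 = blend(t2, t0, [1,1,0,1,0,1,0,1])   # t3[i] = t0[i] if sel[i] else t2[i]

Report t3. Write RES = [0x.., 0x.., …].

t0 = [0x18, 0x3a, 0x58, 0xfc, 0x15, 0x7c, 0xee, 0x51]
t1 = [0x58, 0x18, 0xfc, 0x3a, 0x15, 0x58, 0x7c, 0xfc]
t2 = [0x58, 0xfc, 0xfc, 0x58, 0xfc, 0x15, 0x3a, 0x18]
t3 = [0x18, 0x3a, 0xfc, 0xfc, 0xfc, 0x7c, 0x3a, 0x51]

RES = [ 0x18  0x3a  0xfc  0xfc  0xfc  0x7c  0x3a  0x51 ]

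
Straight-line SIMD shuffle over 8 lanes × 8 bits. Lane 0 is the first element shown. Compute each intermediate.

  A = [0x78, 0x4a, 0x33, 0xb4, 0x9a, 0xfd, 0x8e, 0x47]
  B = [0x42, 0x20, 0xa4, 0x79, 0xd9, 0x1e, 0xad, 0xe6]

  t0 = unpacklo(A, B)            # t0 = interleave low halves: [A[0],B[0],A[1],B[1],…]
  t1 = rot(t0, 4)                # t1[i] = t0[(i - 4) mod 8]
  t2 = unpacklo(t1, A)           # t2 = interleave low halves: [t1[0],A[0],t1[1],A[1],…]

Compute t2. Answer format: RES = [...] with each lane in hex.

RES = [0x33, 0x78, 0xa4, 0x4a, 0xb4, 0x33, 0x79, 0xb4]

t0 = [0x78, 0x42, 0x4a, 0x20, 0x33, 0xa4, 0xb4, 0x79]
t1 = [0x33, 0xa4, 0xb4, 0x79, 0x78, 0x42, 0x4a, 0x20]
t2 = [0x33, 0x78, 0xa4, 0x4a, 0xb4, 0x33, 0x79, 0xb4]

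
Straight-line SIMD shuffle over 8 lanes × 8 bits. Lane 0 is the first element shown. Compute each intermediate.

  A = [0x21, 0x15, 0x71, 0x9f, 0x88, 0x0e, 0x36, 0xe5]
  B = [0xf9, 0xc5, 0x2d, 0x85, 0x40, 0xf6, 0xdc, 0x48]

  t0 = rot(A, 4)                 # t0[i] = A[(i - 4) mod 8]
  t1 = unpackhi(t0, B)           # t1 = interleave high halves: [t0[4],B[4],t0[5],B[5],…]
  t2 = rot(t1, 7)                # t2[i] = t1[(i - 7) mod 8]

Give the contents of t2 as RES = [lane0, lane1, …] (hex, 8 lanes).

RES = [0x40, 0x15, 0xf6, 0x71, 0xdc, 0x9f, 0x48, 0x21]

t0 = [0x88, 0x0e, 0x36, 0xe5, 0x21, 0x15, 0x71, 0x9f]
t1 = [0x21, 0x40, 0x15, 0xf6, 0x71, 0xdc, 0x9f, 0x48]
t2 = [0x40, 0x15, 0xf6, 0x71, 0xdc, 0x9f, 0x48, 0x21]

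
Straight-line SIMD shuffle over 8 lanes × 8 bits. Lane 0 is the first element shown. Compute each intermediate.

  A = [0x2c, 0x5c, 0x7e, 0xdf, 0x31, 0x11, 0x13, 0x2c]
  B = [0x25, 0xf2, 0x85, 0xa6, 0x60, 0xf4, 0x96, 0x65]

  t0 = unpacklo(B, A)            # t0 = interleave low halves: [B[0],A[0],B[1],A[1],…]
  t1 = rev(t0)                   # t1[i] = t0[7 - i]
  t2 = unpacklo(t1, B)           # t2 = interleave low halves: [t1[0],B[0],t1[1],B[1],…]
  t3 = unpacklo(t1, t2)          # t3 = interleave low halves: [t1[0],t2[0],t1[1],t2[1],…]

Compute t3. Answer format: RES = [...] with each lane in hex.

t0 = [0x25, 0x2c, 0xf2, 0x5c, 0x85, 0x7e, 0xa6, 0xdf]
t1 = [0xdf, 0xa6, 0x7e, 0x85, 0x5c, 0xf2, 0x2c, 0x25]
t2 = [0xdf, 0x25, 0xa6, 0xf2, 0x7e, 0x85, 0x85, 0xa6]
t3 = [0xdf, 0xdf, 0xa6, 0x25, 0x7e, 0xa6, 0x85, 0xf2]

RES = [0xdf, 0xdf, 0xa6, 0x25, 0x7e, 0xa6, 0x85, 0xf2]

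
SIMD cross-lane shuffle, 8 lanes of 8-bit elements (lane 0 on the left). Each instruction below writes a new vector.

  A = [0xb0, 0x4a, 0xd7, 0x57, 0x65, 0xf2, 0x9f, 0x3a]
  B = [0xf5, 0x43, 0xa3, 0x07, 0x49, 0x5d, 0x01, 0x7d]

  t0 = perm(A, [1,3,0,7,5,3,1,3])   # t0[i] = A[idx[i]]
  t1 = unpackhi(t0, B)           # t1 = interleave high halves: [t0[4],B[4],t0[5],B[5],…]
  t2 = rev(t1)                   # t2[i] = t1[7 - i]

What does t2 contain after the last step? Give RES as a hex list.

→ t0 |4a|57|b0|3a|f2|57|4a|57|
→ t1 |f2|49|57|5d|4a|01|57|7d|
→ t2 |7d|57|01|4a|5d|57|49|f2|

RES = [0x7d, 0x57, 0x01, 0x4a, 0x5d, 0x57, 0x49, 0xf2]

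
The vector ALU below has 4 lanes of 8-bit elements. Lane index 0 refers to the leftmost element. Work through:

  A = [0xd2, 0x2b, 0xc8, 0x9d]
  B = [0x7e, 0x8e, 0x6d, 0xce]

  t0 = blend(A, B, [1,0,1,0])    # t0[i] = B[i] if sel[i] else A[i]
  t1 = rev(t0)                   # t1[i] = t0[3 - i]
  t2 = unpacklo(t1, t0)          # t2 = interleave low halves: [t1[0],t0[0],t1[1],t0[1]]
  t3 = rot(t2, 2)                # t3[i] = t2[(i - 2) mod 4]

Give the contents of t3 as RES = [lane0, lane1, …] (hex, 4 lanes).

  t0: 7e 2b 6d 9d
  t1: 9d 6d 2b 7e
  t2: 9d 7e 6d 2b
  t3: 6d 2b 9d 7e

RES = [0x6d, 0x2b, 0x9d, 0x7e]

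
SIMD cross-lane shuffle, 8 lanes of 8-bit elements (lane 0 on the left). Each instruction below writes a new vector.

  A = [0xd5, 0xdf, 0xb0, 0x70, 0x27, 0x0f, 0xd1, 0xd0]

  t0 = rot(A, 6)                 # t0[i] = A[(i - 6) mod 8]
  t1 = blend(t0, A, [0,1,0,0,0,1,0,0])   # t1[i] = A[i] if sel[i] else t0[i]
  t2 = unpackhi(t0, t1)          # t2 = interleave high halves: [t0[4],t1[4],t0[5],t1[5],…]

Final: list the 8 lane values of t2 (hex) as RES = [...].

→ t0 |b0|70|27|0f|d1|d0|d5|df|
→ t1 |b0|df|27|0f|d1|0f|d5|df|
→ t2 |d1|d1|d0|0f|d5|d5|df|df|

RES = [0xd1, 0xd1, 0xd0, 0x0f, 0xd5, 0xd5, 0xdf, 0xdf]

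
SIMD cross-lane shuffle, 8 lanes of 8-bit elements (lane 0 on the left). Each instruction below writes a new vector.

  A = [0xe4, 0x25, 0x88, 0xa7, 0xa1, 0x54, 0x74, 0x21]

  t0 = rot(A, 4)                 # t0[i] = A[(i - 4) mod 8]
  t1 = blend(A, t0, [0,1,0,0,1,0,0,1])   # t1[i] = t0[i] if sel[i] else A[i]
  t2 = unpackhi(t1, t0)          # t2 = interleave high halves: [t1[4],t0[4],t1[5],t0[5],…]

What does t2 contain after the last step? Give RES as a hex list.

RES = [ 0xe4  0xe4  0x54  0x25  0x74  0x88  0xa7  0xa7 ]

→ t0 |a1|54|74|21|e4|25|88|a7|
→ t1 |e4|54|88|a7|e4|54|74|a7|
→ t2 |e4|e4|54|25|74|88|a7|a7|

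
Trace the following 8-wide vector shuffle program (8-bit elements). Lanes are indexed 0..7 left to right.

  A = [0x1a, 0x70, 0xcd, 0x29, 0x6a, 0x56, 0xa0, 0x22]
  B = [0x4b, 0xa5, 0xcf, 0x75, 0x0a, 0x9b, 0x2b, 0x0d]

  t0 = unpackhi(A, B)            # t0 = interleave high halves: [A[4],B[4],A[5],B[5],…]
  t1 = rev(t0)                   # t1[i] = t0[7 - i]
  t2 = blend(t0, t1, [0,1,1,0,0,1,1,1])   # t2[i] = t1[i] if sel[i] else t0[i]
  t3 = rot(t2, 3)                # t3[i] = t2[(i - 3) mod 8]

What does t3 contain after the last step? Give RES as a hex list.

RES = [0x56, 0x0a, 0x6a, 0x6a, 0x22, 0x2b, 0x9b, 0xa0]

→ t0 |6a|0a|56|9b|a0|2b|22|0d|
→ t1 |0d|22|2b|a0|9b|56|0a|6a|
→ t2 |6a|22|2b|9b|a0|56|0a|6a|
→ t3 |56|0a|6a|6a|22|2b|9b|a0|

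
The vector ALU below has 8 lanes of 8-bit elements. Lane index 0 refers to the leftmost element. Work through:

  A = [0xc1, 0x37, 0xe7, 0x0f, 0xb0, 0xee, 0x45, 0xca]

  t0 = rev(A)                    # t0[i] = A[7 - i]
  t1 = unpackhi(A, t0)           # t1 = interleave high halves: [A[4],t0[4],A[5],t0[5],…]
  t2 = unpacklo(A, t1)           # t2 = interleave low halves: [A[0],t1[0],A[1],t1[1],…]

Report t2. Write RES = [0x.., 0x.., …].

RES = [ 0xc1  0xb0  0x37  0x0f  0xe7  0xee  0x0f  0xe7 ]

  t0: ca 45 ee b0 0f e7 37 c1
  t1: b0 0f ee e7 45 37 ca c1
  t2: c1 b0 37 0f e7 ee 0f e7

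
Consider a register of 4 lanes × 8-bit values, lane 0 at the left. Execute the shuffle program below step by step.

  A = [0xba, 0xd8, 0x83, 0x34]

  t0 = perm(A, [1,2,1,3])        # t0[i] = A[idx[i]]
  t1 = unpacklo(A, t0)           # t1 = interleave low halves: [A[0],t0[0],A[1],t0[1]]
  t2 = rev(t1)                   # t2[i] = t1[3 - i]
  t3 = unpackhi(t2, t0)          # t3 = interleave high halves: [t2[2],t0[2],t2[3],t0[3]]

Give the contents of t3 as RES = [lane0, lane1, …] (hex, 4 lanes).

t0 = [0xd8, 0x83, 0xd8, 0x34]
t1 = [0xba, 0xd8, 0xd8, 0x83]
t2 = [0x83, 0xd8, 0xd8, 0xba]
t3 = [0xd8, 0xd8, 0xba, 0x34]

RES = [ 0xd8  0xd8  0xba  0x34 ]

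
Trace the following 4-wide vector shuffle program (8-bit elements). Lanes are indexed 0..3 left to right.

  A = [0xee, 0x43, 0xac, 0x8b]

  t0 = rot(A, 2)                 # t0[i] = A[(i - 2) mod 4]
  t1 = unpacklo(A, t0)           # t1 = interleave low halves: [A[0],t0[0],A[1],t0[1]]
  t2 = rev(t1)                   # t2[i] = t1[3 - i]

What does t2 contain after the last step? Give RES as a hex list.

RES = [0x8b, 0x43, 0xac, 0xee]

  t0: ac 8b ee 43
  t1: ee ac 43 8b
  t2: 8b 43 ac ee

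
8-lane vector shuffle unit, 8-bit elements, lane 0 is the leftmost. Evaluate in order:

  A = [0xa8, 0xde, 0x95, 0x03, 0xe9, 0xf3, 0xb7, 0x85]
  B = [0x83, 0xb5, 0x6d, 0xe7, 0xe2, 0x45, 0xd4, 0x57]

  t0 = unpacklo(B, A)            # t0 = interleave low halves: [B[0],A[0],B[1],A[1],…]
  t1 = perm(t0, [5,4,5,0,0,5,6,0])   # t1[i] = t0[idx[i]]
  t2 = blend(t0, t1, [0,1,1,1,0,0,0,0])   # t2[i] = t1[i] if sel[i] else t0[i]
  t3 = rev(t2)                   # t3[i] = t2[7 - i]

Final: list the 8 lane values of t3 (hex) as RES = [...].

  t0: 83 a8 b5 de 6d 95 e7 03
  t1: 95 6d 95 83 83 95 e7 83
  t2: 83 6d 95 83 6d 95 e7 03
  t3: 03 e7 95 6d 83 95 6d 83

RES = [ 0x03  0xe7  0x95  0x6d  0x83  0x95  0x6d  0x83 ]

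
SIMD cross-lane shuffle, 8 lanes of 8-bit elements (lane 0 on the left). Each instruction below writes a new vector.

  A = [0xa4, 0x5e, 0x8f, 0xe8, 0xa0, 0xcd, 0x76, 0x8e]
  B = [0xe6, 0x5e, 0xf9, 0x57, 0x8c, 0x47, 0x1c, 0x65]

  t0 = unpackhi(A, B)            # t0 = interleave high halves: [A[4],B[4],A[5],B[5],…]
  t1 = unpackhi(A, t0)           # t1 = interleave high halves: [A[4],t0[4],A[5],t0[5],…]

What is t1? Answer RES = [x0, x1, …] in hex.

RES = [ 0xa0  0x76  0xcd  0x1c  0x76  0x8e  0x8e  0x65 ]

t0 = [0xa0, 0x8c, 0xcd, 0x47, 0x76, 0x1c, 0x8e, 0x65]
t1 = [0xa0, 0x76, 0xcd, 0x1c, 0x76, 0x8e, 0x8e, 0x65]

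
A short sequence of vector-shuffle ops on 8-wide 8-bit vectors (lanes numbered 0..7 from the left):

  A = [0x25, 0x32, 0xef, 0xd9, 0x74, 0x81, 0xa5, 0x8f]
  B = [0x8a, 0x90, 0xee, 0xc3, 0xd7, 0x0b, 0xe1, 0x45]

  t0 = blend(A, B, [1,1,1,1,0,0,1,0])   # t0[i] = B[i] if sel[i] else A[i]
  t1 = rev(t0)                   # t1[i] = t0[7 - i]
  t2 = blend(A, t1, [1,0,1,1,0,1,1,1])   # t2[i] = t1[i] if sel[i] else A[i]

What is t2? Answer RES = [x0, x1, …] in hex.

RES = [ 0x8f  0x32  0x81  0x74  0x74  0xee  0x90  0x8a ]

t0 = [0x8a, 0x90, 0xee, 0xc3, 0x74, 0x81, 0xe1, 0x8f]
t1 = [0x8f, 0xe1, 0x81, 0x74, 0xc3, 0xee, 0x90, 0x8a]
t2 = [0x8f, 0x32, 0x81, 0x74, 0x74, 0xee, 0x90, 0x8a]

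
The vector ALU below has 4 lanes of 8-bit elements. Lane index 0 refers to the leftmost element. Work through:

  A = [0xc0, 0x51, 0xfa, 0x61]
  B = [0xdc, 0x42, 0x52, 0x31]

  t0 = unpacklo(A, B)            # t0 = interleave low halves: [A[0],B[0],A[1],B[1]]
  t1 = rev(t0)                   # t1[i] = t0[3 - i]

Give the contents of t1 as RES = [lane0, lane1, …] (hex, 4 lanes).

→ t0 |c0|dc|51|42|
→ t1 |42|51|dc|c0|

RES = [ 0x42  0x51  0xdc  0xc0 ]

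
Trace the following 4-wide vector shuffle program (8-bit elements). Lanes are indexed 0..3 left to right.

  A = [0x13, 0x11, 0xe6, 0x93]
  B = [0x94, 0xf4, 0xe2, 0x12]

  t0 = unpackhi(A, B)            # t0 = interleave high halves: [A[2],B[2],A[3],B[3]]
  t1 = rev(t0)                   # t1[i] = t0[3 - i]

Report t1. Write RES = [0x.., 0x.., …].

RES = [ 0x12  0x93  0xe2  0xe6 ]

→ t0 |e6|e2|93|12|
→ t1 |12|93|e2|e6|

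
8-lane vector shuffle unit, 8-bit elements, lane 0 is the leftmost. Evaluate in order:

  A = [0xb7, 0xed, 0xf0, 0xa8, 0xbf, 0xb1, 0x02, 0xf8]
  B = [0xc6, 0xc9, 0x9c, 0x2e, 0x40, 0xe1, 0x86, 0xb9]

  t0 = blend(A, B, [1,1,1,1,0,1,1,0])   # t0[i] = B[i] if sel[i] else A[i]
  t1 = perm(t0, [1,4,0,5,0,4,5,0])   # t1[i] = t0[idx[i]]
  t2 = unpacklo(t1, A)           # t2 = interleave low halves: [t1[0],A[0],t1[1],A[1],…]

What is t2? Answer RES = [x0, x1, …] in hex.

RES = [0xc9, 0xb7, 0xbf, 0xed, 0xc6, 0xf0, 0xe1, 0xa8]

t0 = [0xc6, 0xc9, 0x9c, 0x2e, 0xbf, 0xe1, 0x86, 0xf8]
t1 = [0xc9, 0xbf, 0xc6, 0xe1, 0xc6, 0xbf, 0xe1, 0xc6]
t2 = [0xc9, 0xb7, 0xbf, 0xed, 0xc6, 0xf0, 0xe1, 0xa8]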